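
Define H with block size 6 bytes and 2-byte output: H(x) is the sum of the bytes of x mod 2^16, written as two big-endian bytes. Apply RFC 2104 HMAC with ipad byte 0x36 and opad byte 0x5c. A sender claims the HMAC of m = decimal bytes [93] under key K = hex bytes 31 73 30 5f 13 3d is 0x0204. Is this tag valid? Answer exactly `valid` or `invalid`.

valid

Key hex bytes 31 73 30 5f 13 3d is exactly B = 6 bytes: K' = 31 73 30 5f 13 3d.
K' ⊕ ipad = 07 45 06 69 25 0b; K' ⊕ opad = 6d 2f 6c 03 4f 61.
Inner hash: sum = 7+69+6+105+37+11+93 = 328 → 01 48.
Outer hash (recomputed tag): sum = 109+47+108+3+79+97+1+72 = 516 → 02 04.
Recomputed tag = 0204; claimed = 0204 → match.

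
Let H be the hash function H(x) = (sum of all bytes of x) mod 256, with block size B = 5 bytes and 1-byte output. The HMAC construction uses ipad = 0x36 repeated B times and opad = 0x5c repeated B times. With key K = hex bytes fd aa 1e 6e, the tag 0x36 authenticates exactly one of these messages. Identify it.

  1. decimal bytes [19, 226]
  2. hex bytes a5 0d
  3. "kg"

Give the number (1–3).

Key hex bytes fd aa 1e 6e is 4 bytes ≤ B = 5; zero-pad to 5 bytes: K' = fd aa 1e 6e 00.
K' ⊕ ipad = cb 9c 28 58 36; K' ⊕ opad = a1 f6 42 32 5c.
m1: inner = H(cb 9c 28 58 36 13 e2) = 12; tag = H(a1 f6 42 32 5c 12) = 79
m2: inner = H(cb 9c 28 58 36 a5 0d) = cf; tag = H(a1 f6 42 32 5c cf) = 36 ← matches
m3: inner = H(cb 9c 28 58 36 6b 67) = ef; tag = H(a1 f6 42 32 5c ef) = 56

2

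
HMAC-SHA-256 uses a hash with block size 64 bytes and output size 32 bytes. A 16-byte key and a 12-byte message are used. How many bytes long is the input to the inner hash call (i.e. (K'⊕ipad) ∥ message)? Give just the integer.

Key is 16 ≤ 64 bytes, zero-padded: |K'| = 64.
Inner input = (K'⊕ipad) ∥ m → 64 + 12 = 76 bytes.

76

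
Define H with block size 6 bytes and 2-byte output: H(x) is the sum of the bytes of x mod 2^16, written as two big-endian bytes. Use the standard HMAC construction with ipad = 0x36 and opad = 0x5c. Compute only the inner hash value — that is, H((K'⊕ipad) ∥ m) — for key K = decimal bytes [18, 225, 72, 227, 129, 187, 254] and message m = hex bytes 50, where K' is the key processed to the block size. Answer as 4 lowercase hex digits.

01c8

Key decimal bytes [18, 225, 72, 227, 129, 187, 254] = 12 e1 48 e3 81 bb fe is 7 bytes > B = 6, so hash it first: H(key) = 04 58, then zero-pad to 6 bytes: K' = 04 58 00 00 00 00.
K' ⊕ ipad = 32 6e 36 36 36 36.
Inner input = 32 6e 36 36 36 36 ∥ 50.
Inner hash: sum = 50+110+54+54+54+54+80 = 456 → 01 c8.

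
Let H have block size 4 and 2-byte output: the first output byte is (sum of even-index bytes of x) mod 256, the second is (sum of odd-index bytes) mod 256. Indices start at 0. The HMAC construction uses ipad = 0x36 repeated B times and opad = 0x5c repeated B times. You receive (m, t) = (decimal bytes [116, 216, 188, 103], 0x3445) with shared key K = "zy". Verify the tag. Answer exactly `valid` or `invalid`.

Key "zy" = 7a 79 is 2 bytes ≤ B = 4; zero-pad to 4 bytes: K' = 7a 79 00 00.
K' ⊕ ipad = 4c 4f 36 36; K' ⊕ opad = 26 25 5c 5c.
Inner hash: even-index sum = 434 mod 256 = 178; odd-index sum = 452 mod 256 = 196 → b2 c4.
Outer hash (recomputed tag): even-index sum = 308 mod 256 = 52; odd-index sum = 325 mod 256 = 69 → 34 45.
Recomputed tag = 3445; claimed = 3445 → match.

valid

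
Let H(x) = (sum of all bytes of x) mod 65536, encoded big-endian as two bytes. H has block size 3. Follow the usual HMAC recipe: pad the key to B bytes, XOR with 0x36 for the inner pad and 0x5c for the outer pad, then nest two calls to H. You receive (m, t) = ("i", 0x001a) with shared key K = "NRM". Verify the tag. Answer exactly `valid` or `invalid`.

invalid

Key "NRM" = 4e 52 4d is exactly B = 3 bytes: K' = 4e 52 4d.
K' ⊕ ipad = 78 64 7b; K' ⊕ opad = 12 0e 11.
Inner hash: sum = 120+100+123+105 = 448 → 01 c0.
Outer hash (recomputed tag): sum = 18+14+17+1+192 = 242 → 00 f2.
Recomputed tag = 00f2; claimed = 001a → mismatch.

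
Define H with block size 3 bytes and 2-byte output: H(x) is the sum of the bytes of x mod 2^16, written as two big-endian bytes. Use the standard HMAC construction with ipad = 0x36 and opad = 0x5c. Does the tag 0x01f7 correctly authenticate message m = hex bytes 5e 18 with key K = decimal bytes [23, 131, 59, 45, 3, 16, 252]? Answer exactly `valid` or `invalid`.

invalid

Key decimal bytes [23, 131, 59, 45, 3, 16, 252] = 17 83 3b 2d 03 10 fc is 7 bytes > B = 3, so hash it first: H(key) = 02 11, then zero-pad to 3 bytes: K' = 02 11 00.
K' ⊕ ipad = 34 27 36; K' ⊕ opad = 5e 4d 5c.
Inner hash: sum = 52+39+54+94+24 = 263 → 01 07.
Outer hash (recomputed tag): sum = 94+77+92+1+7 = 271 → 01 0f.
Recomputed tag = 010f; claimed = 01f7 → mismatch.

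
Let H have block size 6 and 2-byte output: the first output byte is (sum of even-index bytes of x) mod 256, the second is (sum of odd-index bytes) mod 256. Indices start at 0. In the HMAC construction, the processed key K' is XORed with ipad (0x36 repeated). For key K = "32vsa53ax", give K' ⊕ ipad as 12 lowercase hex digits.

Key "32vsa53ax" = 33 32 76 73 61 35 33 61 78 is 9 bytes > B = 6, so hash it first: H(key) = b5 3b, then zero-pad to 6 bytes: K' = b5 3b 00 00 00 00.
XOR each byte with 0x36: b5⊕36=83, 3b⊕36=0d, 00⊕36=36, 00⊕36=36, 00⊕36=36, 00⊕36=36.

830d36363636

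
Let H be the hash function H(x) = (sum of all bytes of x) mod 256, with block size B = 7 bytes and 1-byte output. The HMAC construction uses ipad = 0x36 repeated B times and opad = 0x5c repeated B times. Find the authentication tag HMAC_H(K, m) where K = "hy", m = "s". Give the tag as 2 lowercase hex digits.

53

Key "hy" = 68 79 is 2 bytes ≤ B = 7; zero-pad to 7 bytes: K' = 68 79 00 00 00 00 00.
K' ⊕ ipad = 5e 4f 36 36 36 36 36.  K' ⊕ opad = 34 25 5c 5c 5c 5c 5c.
Inner input = (K'⊕ipad) ∥ m = 5e 4f 36 36 36 36 36 ∥ 73.
Inner hash: sum = 94+79+54+54+54+54+54+115 = 558; mod 256 = 46 → 2e.
Outer input = (K'⊕opad) ∥ inner = 34 25 5c 5c 5c 5c 5c ∥ 2e.
Outer hash (tag): sum = 52+37+92+92+92+92+92+46 = 595; mod 256 = 83 → 53.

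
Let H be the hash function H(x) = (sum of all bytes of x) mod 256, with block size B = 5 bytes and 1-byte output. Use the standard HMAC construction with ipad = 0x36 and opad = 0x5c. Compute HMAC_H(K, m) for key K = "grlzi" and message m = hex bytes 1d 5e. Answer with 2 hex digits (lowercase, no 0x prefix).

09

Key "grlzi" = 67 72 6c 7a 69 is exactly B = 5 bytes: K' = 67 72 6c 7a 69.
K' ⊕ ipad = 51 44 5a 4c 5f.  K' ⊕ opad = 3b 2e 30 26 35.
Inner input = (K'⊕ipad) ∥ m = 51 44 5a 4c 5f ∥ 1d 5e.
Inner hash: sum = 81+68+90+76+95+29+94 = 533; mod 256 = 21 → 15.
Outer input = (K'⊕opad) ∥ inner = 3b 2e 30 26 35 ∥ 15.
Outer hash (tag): sum = 59+46+48+38+53+21 = 265; mod 256 = 9 → 09.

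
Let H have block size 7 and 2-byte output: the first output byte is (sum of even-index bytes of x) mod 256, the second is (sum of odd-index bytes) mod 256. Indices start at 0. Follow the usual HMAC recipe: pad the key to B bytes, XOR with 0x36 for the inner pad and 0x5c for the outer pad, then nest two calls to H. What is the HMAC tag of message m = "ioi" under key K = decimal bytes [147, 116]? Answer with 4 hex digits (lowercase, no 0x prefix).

Key decimal bytes [147, 116] = 93 74 is 2 bytes ≤ B = 7; zero-pad to 7 bytes: K' = 93 74 00 00 00 00 00.
K' ⊕ ipad = a5 42 36 36 36 36 36.  K' ⊕ opad = cf 28 5c 5c 5c 5c 5c.
Inner input = (K'⊕ipad) ∥ m = a5 42 36 36 36 36 36 ∥ 69 6f 69.
Inner hash: even-index sum = 438 mod 256 = 182; odd-index sum = 384 mod 256 = 128 → b6 80.
Outer input = (K'⊕opad) ∥ inner = cf 28 5c 5c 5c 5c 5c ∥ b6 80.
Outer hash (tag): even-index sum = 611 mod 256 = 99; odd-index sum = 406 mod 256 = 150 → 63 96.

6396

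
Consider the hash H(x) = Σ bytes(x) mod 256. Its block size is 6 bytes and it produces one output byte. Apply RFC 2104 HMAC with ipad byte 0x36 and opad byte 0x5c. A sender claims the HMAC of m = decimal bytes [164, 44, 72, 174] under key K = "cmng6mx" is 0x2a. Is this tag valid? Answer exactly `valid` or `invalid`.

invalid

Key "cmng6mx" = 63 6d 6e 67 36 6d 78 is 7 bytes > B = 6, so hash it first: H(key) = c0, then zero-pad to 6 bytes: K' = c0 00 00 00 00 00.
K' ⊕ ipad = f6 36 36 36 36 36; K' ⊕ opad = 9c 5c 5c 5c 5c 5c.
Inner hash: sum = 246+54+54+54+54+54+164+44+72+174 = 970; mod 256 = 202 → ca.
Outer hash (recomputed tag): sum = 156+92+92+92+92+92+202 = 818; mod 256 = 50 → 32.
Recomputed tag = 32; claimed = 2a → mismatch.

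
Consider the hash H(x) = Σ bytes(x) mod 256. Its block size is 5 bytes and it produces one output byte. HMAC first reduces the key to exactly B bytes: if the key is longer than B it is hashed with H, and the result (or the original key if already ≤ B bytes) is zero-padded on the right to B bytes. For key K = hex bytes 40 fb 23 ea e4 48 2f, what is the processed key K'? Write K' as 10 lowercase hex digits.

a300000000

|K| = 7 > B = 5, so first hash the key.
H(K): sum = 64+251+35+234+228+72+47 = 931; mod 256 = 163 → a3.
Zero-pad H(K) = a3 to 5 bytes: K' = a3 00 00 00 00.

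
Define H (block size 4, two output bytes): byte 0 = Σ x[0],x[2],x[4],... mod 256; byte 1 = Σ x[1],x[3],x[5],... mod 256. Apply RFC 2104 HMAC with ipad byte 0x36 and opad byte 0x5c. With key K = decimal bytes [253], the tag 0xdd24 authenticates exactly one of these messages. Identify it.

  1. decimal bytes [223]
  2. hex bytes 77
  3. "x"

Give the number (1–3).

1

Key decimal bytes [253] = fd is 1 byte ≤ B = 4; zero-pad to 4 bytes: K' = fd 00 00 00.
K' ⊕ ipad = cb 36 36 36; K' ⊕ opad = a1 5c 5c 5c.
m1: inner = H(cb 36 36 36 df) = e0 6c; tag = H(a1 5c 5c 5c e0 6c) = dd24 ← matches
m2: inner = H(cb 36 36 36 77) = 78 6c; tag = H(a1 5c 5c 5c 78 6c) = 7524
m3: inner = H(cb 36 36 36 78) = 79 6c; tag = H(a1 5c 5c 5c 79 6c) = 7624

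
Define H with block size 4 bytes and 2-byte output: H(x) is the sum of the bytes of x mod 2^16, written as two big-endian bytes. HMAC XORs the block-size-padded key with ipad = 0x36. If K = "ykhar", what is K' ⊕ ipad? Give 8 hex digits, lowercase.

34293636

Key "ykhar" = 79 6b 68 61 72 is 5 bytes > B = 4, so hash it first: H(key) = 02 1f, then zero-pad to 4 bytes: K' = 02 1f 00 00.
XOR each byte with 0x36: 02⊕36=34, 1f⊕36=29, 00⊕36=36, 00⊕36=36.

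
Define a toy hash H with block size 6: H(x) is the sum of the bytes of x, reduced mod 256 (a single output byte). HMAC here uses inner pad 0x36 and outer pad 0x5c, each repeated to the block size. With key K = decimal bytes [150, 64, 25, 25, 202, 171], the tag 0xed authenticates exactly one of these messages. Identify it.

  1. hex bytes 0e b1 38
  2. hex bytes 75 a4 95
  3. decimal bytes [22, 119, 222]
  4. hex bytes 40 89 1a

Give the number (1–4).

4

Key decimal bytes [150, 64, 25, 25, 202, 171] = 96 40 19 19 ca ab is exactly B = 6 bytes: K' = 96 40 19 19 ca ab.
K' ⊕ ipad = a0 76 2f 2f fc 9d; K' ⊕ opad = ca 1c 45 45 96 f7.
m1: inner = H(a0 76 2f 2f fc 9d 0e b1 38) = 04; tag = H(ca 1c 45 45 96 f7 04) = 01
m2: inner = H(a0 76 2f 2f fc 9d 75 a4 95) = bb; tag = H(ca 1c 45 45 96 f7 bb) = b8
m3: inner = H(a0 76 2f 2f fc 9d 16 77 de) = 78; tag = H(ca 1c 45 45 96 f7 78) = 75
m4: inner = H(a0 76 2f 2f fc 9d 40 89 1a) = f0; tag = H(ca 1c 45 45 96 f7 f0) = ed ← matches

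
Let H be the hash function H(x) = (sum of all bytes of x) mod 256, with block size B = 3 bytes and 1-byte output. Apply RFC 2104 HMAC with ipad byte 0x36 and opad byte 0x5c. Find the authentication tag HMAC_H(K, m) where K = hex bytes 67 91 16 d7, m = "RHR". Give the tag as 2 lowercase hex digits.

Key hex bytes 67 91 16 d7 is 4 bytes > B = 3, so hash it first: H(key) = e5, then zero-pad to 3 bytes: K' = e5 00 00.
K' ⊕ ipad = d3 36 36.  K' ⊕ opad = b9 5c 5c.
Inner input = (K'⊕ipad) ∥ m = d3 36 36 ∥ 52 48 52.
Inner hash: sum = 211+54+54+82+72+82 = 555; mod 256 = 43 → 2b.
Outer input = (K'⊕opad) ∥ inner = b9 5c 5c ∥ 2b.
Outer hash (tag): sum = 185+92+92+43 = 412; mod 256 = 156 → 9c.

9c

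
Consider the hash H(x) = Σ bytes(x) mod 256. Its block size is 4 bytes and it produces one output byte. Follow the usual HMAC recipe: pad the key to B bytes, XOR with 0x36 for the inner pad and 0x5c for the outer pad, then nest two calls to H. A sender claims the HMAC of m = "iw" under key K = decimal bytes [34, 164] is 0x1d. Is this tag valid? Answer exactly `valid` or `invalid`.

invalid

Key decimal bytes [34, 164] = 22 a4 is 2 bytes ≤ B = 4; zero-pad to 4 bytes: K' = 22 a4 00 00.
K' ⊕ ipad = 14 92 36 36; K' ⊕ opad = 7e f8 5c 5c.
Inner hash: sum = 20+146+54+54+105+119 = 498; mod 256 = 242 → f2.
Outer hash (recomputed tag): sum = 126+248+92+92+242 = 800; mod 256 = 32 → 20.
Recomputed tag = 20; claimed = 1d → mismatch.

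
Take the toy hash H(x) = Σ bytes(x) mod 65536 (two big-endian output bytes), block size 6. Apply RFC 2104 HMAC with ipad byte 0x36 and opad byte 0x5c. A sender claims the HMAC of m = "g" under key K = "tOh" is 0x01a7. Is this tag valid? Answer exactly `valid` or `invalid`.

valid

Key "tOh" = 74 4f 68 is 3 bytes ≤ B = 6; zero-pad to 6 bytes: K' = 74 4f 68 00 00 00.
K' ⊕ ipad = 42 79 5e 36 36 36; K' ⊕ opad = 28 13 34 5c 5c 5c.
Inner hash: sum = 66+121+94+54+54+54+103 = 546 → 02 22.
Outer hash (recomputed tag): sum = 40+19+52+92+92+92+2+34 = 423 → 01 a7.
Recomputed tag = 01a7; claimed = 01a7 → match.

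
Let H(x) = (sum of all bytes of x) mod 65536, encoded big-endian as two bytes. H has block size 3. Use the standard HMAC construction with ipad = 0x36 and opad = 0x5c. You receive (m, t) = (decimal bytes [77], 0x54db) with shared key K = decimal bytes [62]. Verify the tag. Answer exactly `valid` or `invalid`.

invalid

Key decimal bytes [62] = 3e is 1 byte ≤ B = 3; zero-pad to 3 bytes: K' = 3e 00 00.
K' ⊕ ipad = 08 36 36; K' ⊕ opad = 62 5c 5c.
Inner hash: sum = 8+54+54+77 = 193 → 00 c1.
Outer hash (recomputed tag): sum = 98+92+92+0+193 = 475 → 01 db.
Recomputed tag = 01db; claimed = 54db → mismatch.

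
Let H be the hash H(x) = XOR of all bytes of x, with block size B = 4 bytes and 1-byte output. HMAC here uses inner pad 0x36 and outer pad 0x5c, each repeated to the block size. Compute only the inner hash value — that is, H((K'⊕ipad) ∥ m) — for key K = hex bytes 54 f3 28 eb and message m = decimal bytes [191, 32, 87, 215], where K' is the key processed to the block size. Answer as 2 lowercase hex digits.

7b

Key hex bytes 54 f3 28 eb is exactly B = 4 bytes: K' = 54 f3 28 eb.
K' ⊕ ipad = 62 c5 1e dd.
Inner input = 62 c5 1e dd ∥ bf 20 57 d7.
Inner hash: XOR 62⊕c5⊕1e⊕dd⊕bf⊕20⊕57⊕d7 = 7b.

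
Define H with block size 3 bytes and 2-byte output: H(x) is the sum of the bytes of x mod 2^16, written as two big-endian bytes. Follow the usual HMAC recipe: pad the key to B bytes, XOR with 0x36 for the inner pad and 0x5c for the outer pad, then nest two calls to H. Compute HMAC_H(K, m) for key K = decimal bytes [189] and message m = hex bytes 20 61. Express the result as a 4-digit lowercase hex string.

0212

Key decimal bytes [189] = bd is 1 byte ≤ B = 3; zero-pad to 3 bytes: K' = bd 00 00.
K' ⊕ ipad = 8b 36 36.  K' ⊕ opad = e1 5c 5c.
Inner input = (K'⊕ipad) ∥ m = 8b 36 36 ∥ 20 61.
Inner hash: sum = 139+54+54+32+97 = 376 → 01 78.
Outer input = (K'⊕opad) ∥ inner = e1 5c 5c ∥ 01 78.
Outer hash (tag): sum = 225+92+92+1+120 = 530 → 02 12.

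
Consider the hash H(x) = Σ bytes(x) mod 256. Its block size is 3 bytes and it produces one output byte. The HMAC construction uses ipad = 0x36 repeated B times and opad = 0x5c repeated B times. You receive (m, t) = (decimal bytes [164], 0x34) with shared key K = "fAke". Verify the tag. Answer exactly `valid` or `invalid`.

Key "fAke" = 66 41 6b 65 is 4 bytes > B = 3, so hash it first: H(key) = 77, then zero-pad to 3 bytes: K' = 77 00 00.
K' ⊕ ipad = 41 36 36; K' ⊕ opad = 2b 5c 5c.
Inner hash: sum = 65+54+54+164 = 337; mod 256 = 81 → 51.
Outer hash (recomputed tag): sum = 43+92+92+81 = 308; mod 256 = 52 → 34.
Recomputed tag = 34; claimed = 34 → match.

valid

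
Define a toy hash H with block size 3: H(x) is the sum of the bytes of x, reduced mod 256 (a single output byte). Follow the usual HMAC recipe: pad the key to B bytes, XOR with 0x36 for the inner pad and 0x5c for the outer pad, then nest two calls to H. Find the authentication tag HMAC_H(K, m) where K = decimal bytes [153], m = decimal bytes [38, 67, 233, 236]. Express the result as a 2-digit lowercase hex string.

d6

Key decimal bytes [153] = 99 is 1 byte ≤ B = 3; zero-pad to 3 bytes: K' = 99 00 00.
K' ⊕ ipad = af 36 36.  K' ⊕ opad = c5 5c 5c.
Inner input = (K'⊕ipad) ∥ m = af 36 36 ∥ 26 43 e9 ec.
Inner hash: sum = 175+54+54+38+67+233+236 = 857; mod 256 = 89 → 59.
Outer input = (K'⊕opad) ∥ inner = c5 5c 5c ∥ 59.
Outer hash (tag): sum = 197+92+92+89 = 470; mod 256 = 214 → d6.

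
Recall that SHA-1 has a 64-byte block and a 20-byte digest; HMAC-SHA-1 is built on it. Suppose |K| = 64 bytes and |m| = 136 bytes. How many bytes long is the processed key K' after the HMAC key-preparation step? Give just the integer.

64

Key is 64 ≤ 64 bytes, zero-padded: |K'| = 64.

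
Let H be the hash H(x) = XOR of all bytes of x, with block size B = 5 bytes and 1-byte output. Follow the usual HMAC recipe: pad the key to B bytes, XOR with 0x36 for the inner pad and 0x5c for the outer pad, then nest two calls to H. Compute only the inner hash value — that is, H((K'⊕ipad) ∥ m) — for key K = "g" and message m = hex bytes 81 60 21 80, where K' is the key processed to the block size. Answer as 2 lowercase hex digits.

11

Key "g" = 67 is 1 byte ≤ B = 5; zero-pad to 5 bytes: K' = 67 00 00 00 00.
K' ⊕ ipad = 51 36 36 36 36.
Inner input = 51 36 36 36 36 ∥ 81 60 21 80.
Inner hash: XOR 51⊕36⊕36⊕36⊕36⊕81⊕60⊕21⊕80 = 11.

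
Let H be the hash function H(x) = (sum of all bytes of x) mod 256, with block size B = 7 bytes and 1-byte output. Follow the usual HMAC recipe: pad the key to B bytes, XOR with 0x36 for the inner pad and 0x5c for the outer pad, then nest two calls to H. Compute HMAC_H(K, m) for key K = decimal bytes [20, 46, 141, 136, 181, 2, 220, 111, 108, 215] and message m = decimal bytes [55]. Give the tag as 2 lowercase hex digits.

0d

Key decimal bytes [20, 46, 141, 136, 181, 2, 220, 111, 108, 215] = 14 2e 8d 88 b5 02 dc 6f 6c d7 is 10 bytes > B = 7, so hash it first: H(key) = 9c, then zero-pad to 7 bytes: K' = 9c 00 00 00 00 00 00.
K' ⊕ ipad = aa 36 36 36 36 36 36.  K' ⊕ opad = c0 5c 5c 5c 5c 5c 5c.
Inner input = (K'⊕ipad) ∥ m = aa 36 36 36 36 36 36 ∥ 37.
Inner hash: sum = 170+54+54+54+54+54+54+55 = 549; mod 256 = 37 → 25.
Outer input = (K'⊕opad) ∥ inner = c0 5c 5c 5c 5c 5c 5c ∥ 25.
Outer hash (tag): sum = 192+92+92+92+92+92+92+37 = 781; mod 256 = 13 → 0d.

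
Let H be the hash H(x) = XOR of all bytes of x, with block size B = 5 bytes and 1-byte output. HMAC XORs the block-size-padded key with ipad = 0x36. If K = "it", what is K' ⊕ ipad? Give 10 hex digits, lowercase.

Key "it" = 69 74 is 2 bytes ≤ B = 5; zero-pad to 5 bytes: K' = 69 74 00 00 00.
XOR each byte with 0x36: 69⊕36=5f, 74⊕36=42, 00⊕36=36, 00⊕36=36, 00⊕36=36.

5f42363636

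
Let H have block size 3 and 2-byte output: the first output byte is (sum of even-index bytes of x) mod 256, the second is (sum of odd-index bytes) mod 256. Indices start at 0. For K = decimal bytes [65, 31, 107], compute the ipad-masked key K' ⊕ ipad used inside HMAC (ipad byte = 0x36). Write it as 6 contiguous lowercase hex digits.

Key decimal bytes [65, 31, 107] = 41 1f 6b is exactly B = 3 bytes: K' = 41 1f 6b.
XOR each byte with 0x36: 41⊕36=77, 1f⊕36=29, 6b⊕36=5d.

77295d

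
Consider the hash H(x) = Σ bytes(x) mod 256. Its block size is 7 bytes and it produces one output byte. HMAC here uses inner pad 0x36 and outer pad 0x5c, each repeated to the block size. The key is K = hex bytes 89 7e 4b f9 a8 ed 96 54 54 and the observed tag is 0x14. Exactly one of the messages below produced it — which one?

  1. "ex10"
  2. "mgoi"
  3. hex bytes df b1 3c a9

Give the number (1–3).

1

Key hex bytes 89 7e 4b f9 a8 ed 96 54 54 is 9 bytes > B = 7, so hash it first: H(key) = 1e, then zero-pad to 7 bytes: K' = 1e 00 00 00 00 00 00.
K' ⊕ ipad = 28 36 36 36 36 36 36; K' ⊕ opad = 42 5c 5c 5c 5c 5c 5c.
m1: inner = H(28 36 36 36 36 36 36 65 78 31 30) = aa; tag = H(42 5c 5c 5c 5c 5c 5c aa) = 14 ← matches
m2: inner = H(28 36 36 36 36 36 36 6d 67 6f 69) = 18; tag = H(42 5c 5c 5c 5c 5c 5c 18) = 82
m3: inner = H(28 36 36 36 36 36 36 df b1 3c a9) = e1; tag = H(42 5c 5c 5c 5c 5c 5c e1) = 4b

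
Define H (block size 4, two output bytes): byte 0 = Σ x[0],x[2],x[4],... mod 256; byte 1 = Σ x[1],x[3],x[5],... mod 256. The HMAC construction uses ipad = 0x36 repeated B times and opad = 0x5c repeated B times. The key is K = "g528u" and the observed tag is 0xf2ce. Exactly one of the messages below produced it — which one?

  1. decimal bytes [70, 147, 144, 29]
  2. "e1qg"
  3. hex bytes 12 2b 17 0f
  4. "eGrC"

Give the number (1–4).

1

Key "g528u" = 67 35 32 38 75 is 5 bytes > B = 4, so hash it first: H(key) = 0e 6d, then zero-pad to 4 bytes: K' = 0e 6d 00 00.
K' ⊕ ipad = 38 5b 36 36; K' ⊕ opad = 52 31 5c 5c.
m1: inner = H(38 5b 36 36 46 93 90 1d) = 44 41; tag = H(52 31 5c 5c 44 41) = f2ce ← matches
m2: inner = H(38 5b 36 36 65 31 71 67) = 44 29; tag = H(52 31 5c 5c 44 29) = f2b6
m3: inner = H(38 5b 36 36 12 2b 17 0f) = 97 cb; tag = H(52 31 5c 5c 97 cb) = 4558
m4: inner = H(38 5b 36 36 65 47 72 43) = 45 1b; tag = H(52 31 5c 5c 45 1b) = f3a8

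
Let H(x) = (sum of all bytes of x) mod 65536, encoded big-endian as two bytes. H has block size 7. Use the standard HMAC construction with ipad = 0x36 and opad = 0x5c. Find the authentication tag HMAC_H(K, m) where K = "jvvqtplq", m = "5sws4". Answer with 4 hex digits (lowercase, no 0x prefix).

Key "jvvqtplq" = 6a 76 76 71 74 70 6c 71 is 8 bytes > B = 7, so hash it first: H(key) = 03 88, then zero-pad to 7 bytes: K' = 03 88 00 00 00 00 00.
K' ⊕ ipad = 35 be 36 36 36 36 36.  K' ⊕ opad = 5f d4 5c 5c 5c 5c 5c.
Inner input = (K'⊕ipad) ∥ m = 35 be 36 36 36 36 36 ∥ 35 73 77 73 34.
Inner hash: sum = 53+190+54+54+54+54+54+53+115+119+115+52 = 967 → 03 c7.
Outer input = (K'⊕opad) ∥ inner = 5f d4 5c 5c 5c 5c 5c ∥ 03 c7.
Outer hash (tag): sum = 95+212+92+92+92+92+92+3+199 = 969 → 03 c9.

03c9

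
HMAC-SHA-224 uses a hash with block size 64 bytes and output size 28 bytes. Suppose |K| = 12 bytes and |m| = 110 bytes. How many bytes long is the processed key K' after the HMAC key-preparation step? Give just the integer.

64

Key is 12 ≤ 64 bytes, zero-padded: |K'| = 64.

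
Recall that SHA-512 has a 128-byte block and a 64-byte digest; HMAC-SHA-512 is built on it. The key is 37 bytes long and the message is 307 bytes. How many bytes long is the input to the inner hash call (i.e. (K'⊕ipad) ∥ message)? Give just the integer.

435

Key is 37 ≤ 128 bytes, zero-padded: |K'| = 128.
Inner input = (K'⊕ipad) ∥ m → 128 + 307 = 435 bytes.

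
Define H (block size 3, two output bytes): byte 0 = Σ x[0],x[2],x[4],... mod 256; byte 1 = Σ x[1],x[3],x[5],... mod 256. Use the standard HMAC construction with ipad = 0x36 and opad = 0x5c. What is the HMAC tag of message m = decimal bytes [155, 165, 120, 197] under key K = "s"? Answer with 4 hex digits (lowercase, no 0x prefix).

Key "s" = 73 is 1 byte ≤ B = 3; zero-pad to 3 bytes: K' = 73 00 00.
K' ⊕ ipad = 45 36 36.  K' ⊕ opad = 2f 5c 5c.
Inner input = (K'⊕ipad) ∥ m = 45 36 36 ∥ 9b a5 78 c5.
Inner hash: even-index sum = 485 mod 256 = 229; odd-index sum = 329 mod 256 = 73 → e5 49.
Outer input = (K'⊕opad) ∥ inner = 2f 5c 5c ∥ e5 49.
Outer hash (tag): even-index sum = 212 mod 256 = 212; odd-index sum = 321 mod 256 = 65 → d4 41.

d441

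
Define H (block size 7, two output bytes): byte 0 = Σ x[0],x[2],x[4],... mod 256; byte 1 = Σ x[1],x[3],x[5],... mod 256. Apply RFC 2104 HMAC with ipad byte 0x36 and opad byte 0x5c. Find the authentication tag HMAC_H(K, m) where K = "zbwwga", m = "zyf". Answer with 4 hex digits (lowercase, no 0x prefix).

Key "zbwwga" = 7a 62 77 77 67 61 is 6 bytes ≤ B = 7; zero-pad to 7 bytes: K' = 7a 62 77 77 67 61 00.
K' ⊕ ipad = 4c 54 41 41 51 57 36.  K' ⊕ opad = 26 3e 2b 2b 3b 3d 5c.
Inner input = (K'⊕ipad) ∥ m = 4c 54 41 41 51 57 36 ∥ 7a 79 66.
Inner hash: even-index sum = 397 mod 256 = 141; odd-index sum = 460 mod 256 = 204 → 8d cc.
Outer input = (K'⊕opad) ∥ inner = 26 3e 2b 2b 3b 3d 5c ∥ 8d cc.
Outer hash (tag): even-index sum = 436 mod 256 = 180; odd-index sum = 307 mod 256 = 51 → b4 33.

b433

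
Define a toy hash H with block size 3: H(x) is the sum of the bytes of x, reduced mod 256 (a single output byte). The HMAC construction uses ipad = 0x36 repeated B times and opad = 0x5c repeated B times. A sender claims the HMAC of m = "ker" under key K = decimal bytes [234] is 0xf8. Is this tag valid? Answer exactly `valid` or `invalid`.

Key decimal bytes [234] = ea is 1 byte ≤ B = 3; zero-pad to 3 bytes: K' = ea 00 00.
K' ⊕ ipad = dc 36 36; K' ⊕ opad = b6 5c 5c.
Inner hash: sum = 220+54+54+107+101+114 = 650; mod 256 = 138 → 8a.
Outer hash (recomputed tag): sum = 182+92+92+138 = 504; mod 256 = 248 → f8.
Recomputed tag = f8; claimed = f8 → match.

valid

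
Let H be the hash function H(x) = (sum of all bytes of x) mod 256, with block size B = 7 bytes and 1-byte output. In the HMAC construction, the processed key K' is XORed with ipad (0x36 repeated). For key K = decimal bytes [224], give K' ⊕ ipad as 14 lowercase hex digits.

d6363636363636

Key decimal bytes [224] = e0 is 1 byte ≤ B = 7; zero-pad to 7 bytes: K' = e0 00 00 00 00 00 00.
XOR each byte with 0x36: e0⊕36=d6, 00⊕36=36, 00⊕36=36, 00⊕36=36, 00⊕36=36, 00⊕36=36, 00⊕36=36.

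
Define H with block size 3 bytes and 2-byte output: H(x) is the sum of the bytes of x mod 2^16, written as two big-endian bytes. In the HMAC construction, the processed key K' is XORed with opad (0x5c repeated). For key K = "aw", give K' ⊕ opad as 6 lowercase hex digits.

Key "aw" = 61 77 is 2 bytes ≤ B = 3; zero-pad to 3 bytes: K' = 61 77 00.
XOR each byte with 0x5c: 61⊕5c=3d, 77⊕5c=2b, 00⊕5c=5c.

3d2b5c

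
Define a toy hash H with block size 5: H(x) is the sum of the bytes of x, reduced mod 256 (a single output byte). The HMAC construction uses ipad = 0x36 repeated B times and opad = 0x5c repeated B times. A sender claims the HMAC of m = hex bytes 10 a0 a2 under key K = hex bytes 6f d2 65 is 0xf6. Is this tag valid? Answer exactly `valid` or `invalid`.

Key hex bytes 6f d2 65 is 3 bytes ≤ B = 5; zero-pad to 5 bytes: K' = 6f d2 65 00 00.
K' ⊕ ipad = 59 e4 53 36 36; K' ⊕ opad = 33 8e 39 5c 5c.
Inner hash: sum = 89+228+83+54+54+16+160+162 = 846; mod 256 = 78 → 4e.
Outer hash (recomputed tag): sum = 51+142+57+92+92+78 = 512; mod 256 = 0 → 00.
Recomputed tag = 00; claimed = f6 → mismatch.

invalid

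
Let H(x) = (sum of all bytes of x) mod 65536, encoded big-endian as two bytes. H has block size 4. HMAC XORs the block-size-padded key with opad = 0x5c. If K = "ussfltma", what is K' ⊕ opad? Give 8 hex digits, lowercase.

Key "ussfltma" = 75 73 73 66 6c 74 6d 61 is 8 bytes > B = 4, so hash it first: H(key) = 03 6f, then zero-pad to 4 bytes: K' = 03 6f 00 00.
XOR each byte with 0x5c: 03⊕5c=5f, 6f⊕5c=33, 00⊕5c=5c, 00⊕5c=5c.

5f335c5c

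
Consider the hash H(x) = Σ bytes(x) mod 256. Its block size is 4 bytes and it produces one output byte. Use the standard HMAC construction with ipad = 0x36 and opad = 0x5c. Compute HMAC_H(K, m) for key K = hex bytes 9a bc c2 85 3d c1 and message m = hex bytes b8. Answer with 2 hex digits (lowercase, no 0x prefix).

Key hex bytes 9a bc c2 85 3d c1 is 6 bytes > B = 4, so hash it first: H(key) = 9b, then zero-pad to 4 bytes: K' = 9b 00 00 00.
K' ⊕ ipad = ad 36 36 36.  K' ⊕ opad = c7 5c 5c 5c.
Inner input = (K'⊕ipad) ∥ m = ad 36 36 36 ∥ b8.
Inner hash: sum = 173+54+54+54+184 = 519; mod 256 = 7 → 07.
Outer input = (K'⊕opad) ∥ inner = c7 5c 5c 5c ∥ 07.
Outer hash (tag): sum = 199+92+92+92+7 = 482; mod 256 = 226 → e2.

e2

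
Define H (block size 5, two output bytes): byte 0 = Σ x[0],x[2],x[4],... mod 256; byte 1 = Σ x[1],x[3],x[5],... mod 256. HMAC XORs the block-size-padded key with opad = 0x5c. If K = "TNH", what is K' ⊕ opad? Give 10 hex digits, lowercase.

0812145c5c

Key "TNH" = 54 4e 48 is 3 bytes ≤ B = 5; zero-pad to 5 bytes: K' = 54 4e 48 00 00.
XOR each byte with 0x5c: 54⊕5c=08, 4e⊕5c=12, 48⊕5c=14, 00⊕5c=5c, 00⊕5c=5c.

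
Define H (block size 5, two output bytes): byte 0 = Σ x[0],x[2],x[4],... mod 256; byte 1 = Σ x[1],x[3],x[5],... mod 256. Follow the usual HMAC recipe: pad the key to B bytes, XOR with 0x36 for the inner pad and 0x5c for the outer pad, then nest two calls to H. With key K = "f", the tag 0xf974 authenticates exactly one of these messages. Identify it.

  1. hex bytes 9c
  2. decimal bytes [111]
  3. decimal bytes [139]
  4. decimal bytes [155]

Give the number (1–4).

Key "f" = 66 is 1 byte ≤ B = 5; zero-pad to 5 bytes: K' = 66 00 00 00 00.
K' ⊕ ipad = 50 36 36 36 36; K' ⊕ opad = 3a 5c 5c 5c 5c.
m1: inner = H(50 36 36 36 36 9c) = bc 08; tag = H(3a 5c 5c 5c 5c bc 08) = fa74
m2: inner = H(50 36 36 36 36 6f) = bc db; tag = H(3a 5c 5c 5c 5c bc db) = cd74
m3: inner = H(50 36 36 36 36 8b) = bc f7; tag = H(3a 5c 5c 5c 5c bc f7) = e974
m4: inner = H(50 36 36 36 36 9b) = bc 07; tag = H(3a 5c 5c 5c 5c bc 07) = f974 ← matches

4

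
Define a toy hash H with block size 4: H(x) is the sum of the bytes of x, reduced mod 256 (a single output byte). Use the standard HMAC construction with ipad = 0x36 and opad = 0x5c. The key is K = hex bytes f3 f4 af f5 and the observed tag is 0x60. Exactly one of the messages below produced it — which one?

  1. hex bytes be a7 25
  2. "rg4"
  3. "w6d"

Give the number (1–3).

1

Key hex bytes f3 f4 af f5 is exactly B = 4 bytes: K' = f3 f4 af f5.
K' ⊕ ipad = c5 c2 99 c3; K' ⊕ opad = af a8 f3 a9.
m1: inner = H(c5 c2 99 c3 be a7 25) = 6d; tag = H(af a8 f3 a9 6d) = 60 ← matches
m2: inner = H(c5 c2 99 c3 72 67 34) = f0; tag = H(af a8 f3 a9 f0) = e3
m3: inner = H(c5 c2 99 c3 77 36 64) = f4; tag = H(af a8 f3 a9 f4) = e7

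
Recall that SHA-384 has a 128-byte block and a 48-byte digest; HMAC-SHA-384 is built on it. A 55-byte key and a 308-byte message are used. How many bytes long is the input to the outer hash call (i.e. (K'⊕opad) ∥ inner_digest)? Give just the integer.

176

Key is 55 ≤ 128 bytes, zero-padded: |K'| = 128.
Outer input = (K'⊕opad) ∥ H(inner) → 128 + 48 = 176 bytes.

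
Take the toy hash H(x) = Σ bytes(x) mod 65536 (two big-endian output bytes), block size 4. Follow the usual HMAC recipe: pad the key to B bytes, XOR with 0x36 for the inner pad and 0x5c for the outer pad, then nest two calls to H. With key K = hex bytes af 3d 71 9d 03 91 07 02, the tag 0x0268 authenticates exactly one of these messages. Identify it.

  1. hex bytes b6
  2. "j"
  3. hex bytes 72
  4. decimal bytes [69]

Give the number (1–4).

4

Key hex bytes af 3d 71 9d 03 91 07 02 is 8 bytes > B = 4, so hash it first: H(key) = 02 97, then zero-pad to 4 bytes: K' = 02 97 00 00.
K' ⊕ ipad = 34 a1 36 36; K' ⊕ opad = 5e cb 5c 5c.
m1: inner = H(34 a1 36 36 b6) = 01 f7; tag = H(5e cb 5c 5c 01 f7) = 02d9
m2: inner = H(34 a1 36 36 6a) = 01 ab; tag = H(5e cb 5c 5c 01 ab) = 028d
m3: inner = H(34 a1 36 36 72) = 01 b3; tag = H(5e cb 5c 5c 01 b3) = 0295
m4: inner = H(34 a1 36 36 45) = 01 86; tag = H(5e cb 5c 5c 01 86) = 0268 ← matches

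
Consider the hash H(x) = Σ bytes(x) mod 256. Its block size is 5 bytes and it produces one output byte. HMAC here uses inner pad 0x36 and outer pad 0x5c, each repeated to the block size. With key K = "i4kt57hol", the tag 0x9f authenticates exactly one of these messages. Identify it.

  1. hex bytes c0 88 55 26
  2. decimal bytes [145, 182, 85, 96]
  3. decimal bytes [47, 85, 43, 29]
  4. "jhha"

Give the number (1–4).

1

Key "i4kt57hol" = 69 34 6b 74 35 37 68 6f 6c is 9 bytes > B = 5, so hash it first: H(key) = 2b, then zero-pad to 5 bytes: K' = 2b 00 00 00 00.
K' ⊕ ipad = 1d 36 36 36 36; K' ⊕ opad = 77 5c 5c 5c 5c.
m1: inner = H(1d 36 36 36 36 c0 88 55 26) = b8; tag = H(77 5c 5c 5c 5c b8) = 9f ← matches
m2: inner = H(1d 36 36 36 36 91 b6 55 60) = f1; tag = H(77 5c 5c 5c 5c f1) = d8
m3: inner = H(1d 36 36 36 36 2f 55 2b 1d) = c1; tag = H(77 5c 5c 5c 5c c1) = a8
m4: inner = H(1d 36 36 36 36 6a 68 68 61) = 90; tag = H(77 5c 5c 5c 5c 90) = 77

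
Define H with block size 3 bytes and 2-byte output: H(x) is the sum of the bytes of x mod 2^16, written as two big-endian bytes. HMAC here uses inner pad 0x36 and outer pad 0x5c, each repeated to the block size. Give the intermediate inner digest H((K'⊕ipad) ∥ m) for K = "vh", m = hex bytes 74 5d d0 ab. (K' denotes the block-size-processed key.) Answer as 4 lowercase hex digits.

0320

Key "vh" = 76 68 is 2 bytes ≤ B = 3; zero-pad to 3 bytes: K' = 76 68 00.
K' ⊕ ipad = 40 5e 36.
Inner input = 40 5e 36 ∥ 74 5d d0 ab.
Inner hash: sum = 64+94+54+116+93+208+171 = 800 → 03 20.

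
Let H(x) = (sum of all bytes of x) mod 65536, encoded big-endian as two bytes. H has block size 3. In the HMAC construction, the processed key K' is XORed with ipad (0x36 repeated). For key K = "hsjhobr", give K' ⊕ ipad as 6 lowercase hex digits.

34c636

Key "hsjhobr" = 68 73 6a 68 6f 62 72 is 7 bytes > B = 3, so hash it first: H(key) = 02 f0, then zero-pad to 3 bytes: K' = 02 f0 00.
XOR each byte with 0x36: 02⊕36=34, f0⊕36=c6, 00⊕36=36.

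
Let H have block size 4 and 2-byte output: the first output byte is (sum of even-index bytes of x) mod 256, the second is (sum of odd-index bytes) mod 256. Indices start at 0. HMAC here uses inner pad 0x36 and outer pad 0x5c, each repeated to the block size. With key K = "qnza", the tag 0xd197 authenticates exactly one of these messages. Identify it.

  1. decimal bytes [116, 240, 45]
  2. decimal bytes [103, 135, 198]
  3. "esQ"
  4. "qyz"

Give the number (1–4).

Key "qnza" = 71 6e 7a 61 is exactly B = 4 bytes: K' = 71 6e 7a 61.
K' ⊕ ipad = 47 58 4c 57; K' ⊕ opad = 2d 32 26 3d.
m1: inner = H(47 58 4c 57 74 f0 2d) = 34 9f; tag = H(2d 32 26 3d 34 9f) = 870e
m2: inner = H(47 58 4c 57 67 87 c6) = c0 36; tag = H(2d 32 26 3d c0 36) = 13a5
m3: inner = H(47 58 4c 57 65 73 51) = 49 22; tag = H(2d 32 26 3d 49 22) = 9c91
m4: inner = H(47 58 4c 57 71 79 7a) = 7e 28; tag = H(2d 32 26 3d 7e 28) = d197 ← matches

4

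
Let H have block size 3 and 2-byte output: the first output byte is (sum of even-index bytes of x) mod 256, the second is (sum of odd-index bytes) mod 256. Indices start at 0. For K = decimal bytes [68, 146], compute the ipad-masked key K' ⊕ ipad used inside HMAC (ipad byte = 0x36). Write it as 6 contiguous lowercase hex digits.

Key decimal bytes [68, 146] = 44 92 is 2 bytes ≤ B = 3; zero-pad to 3 bytes: K' = 44 92 00.
XOR each byte with 0x36: 44⊕36=72, 92⊕36=a4, 00⊕36=36.

72a436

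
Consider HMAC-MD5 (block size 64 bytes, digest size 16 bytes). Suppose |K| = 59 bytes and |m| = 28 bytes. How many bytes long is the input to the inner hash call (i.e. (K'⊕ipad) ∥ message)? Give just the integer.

Key is 59 ≤ 64 bytes, zero-padded: |K'| = 64.
Inner input = (K'⊕ipad) ∥ m → 64 + 28 = 92 bytes.

92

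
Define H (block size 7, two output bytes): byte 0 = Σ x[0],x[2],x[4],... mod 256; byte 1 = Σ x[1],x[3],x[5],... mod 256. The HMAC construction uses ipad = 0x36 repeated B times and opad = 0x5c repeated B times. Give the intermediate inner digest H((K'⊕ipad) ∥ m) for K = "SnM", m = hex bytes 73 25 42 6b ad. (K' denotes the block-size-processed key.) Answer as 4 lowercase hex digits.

dc26

Key "SnM" = 53 6e 4d is 3 bytes ≤ B = 7; zero-pad to 7 bytes: K' = 53 6e 4d 00 00 00 00.
K' ⊕ ipad = 65 58 7b 36 36 36 36.
Inner input = 65 58 7b 36 36 36 36 ∥ 73 25 42 6b ad.
Inner hash: even-index sum = 476 mod 256 = 220; odd-index sum = 550 mod 256 = 38 → dc 26.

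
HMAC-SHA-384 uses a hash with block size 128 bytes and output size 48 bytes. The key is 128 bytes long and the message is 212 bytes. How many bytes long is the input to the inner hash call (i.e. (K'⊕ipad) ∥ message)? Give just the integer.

340

Key is 128 ≤ 128 bytes, zero-padded: |K'| = 128.
Inner input = (K'⊕ipad) ∥ m → 128 + 212 = 340 bytes.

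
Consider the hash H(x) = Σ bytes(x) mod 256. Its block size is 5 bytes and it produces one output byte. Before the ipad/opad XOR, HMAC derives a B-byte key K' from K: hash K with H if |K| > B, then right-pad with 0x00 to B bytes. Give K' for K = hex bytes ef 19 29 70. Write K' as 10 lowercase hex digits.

Key hex bytes ef 19 29 70 is 4 bytes ≤ B = 5; zero-pad to 5 bytes: K' = ef 19 29 70 00.

ef19297000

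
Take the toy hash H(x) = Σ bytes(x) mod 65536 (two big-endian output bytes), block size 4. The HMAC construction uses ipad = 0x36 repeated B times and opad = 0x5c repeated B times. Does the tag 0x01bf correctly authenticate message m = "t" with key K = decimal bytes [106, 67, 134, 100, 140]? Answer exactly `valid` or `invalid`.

valid

Key decimal bytes [106, 67, 134, 100, 140] = 6a 43 86 64 8c is 5 bytes > B = 4, so hash it first: H(key) = 02 23, then zero-pad to 4 bytes: K' = 02 23 00 00.
K' ⊕ ipad = 34 15 36 36; K' ⊕ opad = 5e 7f 5c 5c.
Inner hash: sum = 52+21+54+54+116 = 297 → 01 29.
Outer hash (recomputed tag): sum = 94+127+92+92+1+41 = 447 → 01 bf.
Recomputed tag = 01bf; claimed = 01bf → match.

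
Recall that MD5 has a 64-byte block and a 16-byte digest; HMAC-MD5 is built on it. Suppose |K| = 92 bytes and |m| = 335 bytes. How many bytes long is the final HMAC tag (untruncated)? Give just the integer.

16

The tag is one MD5 digest: 16 bytes.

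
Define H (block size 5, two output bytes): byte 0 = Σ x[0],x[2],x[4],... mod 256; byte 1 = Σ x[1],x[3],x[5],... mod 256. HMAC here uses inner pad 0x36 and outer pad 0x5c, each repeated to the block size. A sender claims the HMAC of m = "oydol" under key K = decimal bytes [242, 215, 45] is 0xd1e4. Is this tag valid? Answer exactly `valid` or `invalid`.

Key decimal bytes [242, 215, 45] = f2 d7 2d is 3 bytes ≤ B = 5; zero-pad to 5 bytes: K' = f2 d7 2d 00 00.
K' ⊕ ipad = c4 e1 1b 36 36; K' ⊕ opad = ae 8b 71 5c 5c.
Inner hash: even-index sum = 509 mod 256 = 253; odd-index sum = 598 mod 256 = 86 → fd 56.
Outer hash (recomputed tag): even-index sum = 465 mod 256 = 209; odd-index sum = 484 mod 256 = 228 → d1 e4.
Recomputed tag = d1e4; claimed = d1e4 → match.

valid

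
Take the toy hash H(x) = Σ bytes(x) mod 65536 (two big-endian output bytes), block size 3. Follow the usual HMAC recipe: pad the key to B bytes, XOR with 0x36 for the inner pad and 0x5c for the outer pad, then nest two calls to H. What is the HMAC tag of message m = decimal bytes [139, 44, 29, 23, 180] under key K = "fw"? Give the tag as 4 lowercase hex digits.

Key "fw" = 66 77 is 2 bytes ≤ B = 3; zero-pad to 3 bytes: K' = 66 77 00.
K' ⊕ ipad = 50 41 36.  K' ⊕ opad = 3a 2b 5c.
Inner input = (K'⊕ipad) ∥ m = 50 41 36 ∥ 8b 2c 1d 17 b4.
Inner hash: sum = 80+65+54+139+44+29+23+180 = 614 → 02 66.
Outer input = (K'⊕opad) ∥ inner = 3a 2b 5c ∥ 02 66.
Outer hash (tag): sum = 58+43+92+2+102 = 297 → 01 29.

0129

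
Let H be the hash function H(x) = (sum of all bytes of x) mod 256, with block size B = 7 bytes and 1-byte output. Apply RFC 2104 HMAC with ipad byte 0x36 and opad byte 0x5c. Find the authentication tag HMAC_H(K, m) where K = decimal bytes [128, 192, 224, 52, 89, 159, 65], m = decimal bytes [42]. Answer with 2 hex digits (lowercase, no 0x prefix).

Key decimal bytes [128, 192, 224, 52, 89, 159, 65] = 80 c0 e0 34 59 9f 41 is exactly B = 7 bytes: K' = 80 c0 e0 34 59 9f 41.
K' ⊕ ipad = b6 f6 d6 02 6f a9 77.  K' ⊕ opad = dc 9c bc 68 05 c3 1d.
Inner input = (K'⊕ipad) ∥ m = b6 f6 d6 02 6f a9 77 ∥ 2a.
Inner hash: sum = 182+246+214+2+111+169+119+42 = 1085; mod 256 = 61 → 3d.
Outer input = (K'⊕opad) ∥ inner = dc 9c bc 68 05 c3 1d ∥ 3d.
Outer hash (tag): sum = 220+156+188+104+5+195+29+61 = 958; mod 256 = 190 → be.

be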